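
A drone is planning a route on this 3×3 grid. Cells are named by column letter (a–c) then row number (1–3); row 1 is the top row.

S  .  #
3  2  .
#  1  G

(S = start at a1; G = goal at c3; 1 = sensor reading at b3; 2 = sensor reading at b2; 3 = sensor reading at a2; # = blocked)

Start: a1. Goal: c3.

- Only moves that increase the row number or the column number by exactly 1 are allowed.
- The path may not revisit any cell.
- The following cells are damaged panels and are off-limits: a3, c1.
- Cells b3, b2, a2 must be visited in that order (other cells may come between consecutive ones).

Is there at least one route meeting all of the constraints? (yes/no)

b2 lies above b3, so going from b3 to b2 would need an upward move — but moves only go right/down, so b3 cannot be visited before b2.

no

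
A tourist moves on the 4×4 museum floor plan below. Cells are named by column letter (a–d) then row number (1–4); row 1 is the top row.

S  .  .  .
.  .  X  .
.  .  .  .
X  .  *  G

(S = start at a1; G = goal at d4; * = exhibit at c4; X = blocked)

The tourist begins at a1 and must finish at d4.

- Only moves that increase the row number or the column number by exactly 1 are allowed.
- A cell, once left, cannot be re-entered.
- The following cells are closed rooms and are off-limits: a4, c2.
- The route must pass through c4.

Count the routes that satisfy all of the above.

6

A right/down-only route from a1 to d4 makes exactly 3 down-moves and 3 right-moves in some order.
With no other constraints that would be C(6,3) = 20 routes.
Split at c4 and multiply the segment counts (each segment already excludes blocked cells): a1→c4: 6; c4→d4: 1; product = 6.
That gives 6 routes.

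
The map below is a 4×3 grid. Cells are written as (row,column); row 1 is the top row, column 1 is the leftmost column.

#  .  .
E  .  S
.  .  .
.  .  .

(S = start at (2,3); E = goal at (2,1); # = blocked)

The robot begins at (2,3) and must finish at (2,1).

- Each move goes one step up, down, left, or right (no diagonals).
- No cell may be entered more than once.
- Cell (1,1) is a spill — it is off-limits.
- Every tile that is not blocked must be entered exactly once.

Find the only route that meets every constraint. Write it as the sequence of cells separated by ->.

Need to visit all 11 open cells exactly once, starting at (2,3) and ending at (2,1).
Route from (2,3): up to (1,3), left to (1,2), 2× down (reaching (3,2)), right to (3,3), down to (4,3), 2× left (reaching (4,1)), 2× up (reaching (2,1)) — 10 moves in all.
Check: all 11 open cells covered.

(2,3) -> (1,3) -> (1,2) -> (2,2) -> (3,2) -> (3,3) -> (4,3) -> (4,2) -> (4,1) -> (3,1) -> (2,1)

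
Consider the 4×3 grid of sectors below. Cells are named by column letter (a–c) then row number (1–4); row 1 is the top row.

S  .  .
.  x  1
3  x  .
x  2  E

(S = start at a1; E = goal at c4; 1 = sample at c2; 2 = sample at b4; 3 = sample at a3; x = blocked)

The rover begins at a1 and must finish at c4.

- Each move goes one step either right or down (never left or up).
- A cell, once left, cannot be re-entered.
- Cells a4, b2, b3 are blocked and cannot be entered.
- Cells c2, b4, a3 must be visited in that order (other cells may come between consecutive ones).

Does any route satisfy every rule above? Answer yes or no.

no

b4 lies to the left of c2, so going from c2 to b4 would need a leftward move — but moves only go right/down, so c2 cannot be visited before b4.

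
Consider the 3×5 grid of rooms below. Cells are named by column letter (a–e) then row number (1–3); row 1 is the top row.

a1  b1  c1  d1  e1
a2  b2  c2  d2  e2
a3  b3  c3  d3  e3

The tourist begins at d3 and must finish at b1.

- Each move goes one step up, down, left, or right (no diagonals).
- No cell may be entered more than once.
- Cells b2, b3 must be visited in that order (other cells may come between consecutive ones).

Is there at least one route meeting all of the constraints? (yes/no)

One route that works: d3 → d2 → c2 → b2 → b3 → a3 → a2 → a1 → b1.

yes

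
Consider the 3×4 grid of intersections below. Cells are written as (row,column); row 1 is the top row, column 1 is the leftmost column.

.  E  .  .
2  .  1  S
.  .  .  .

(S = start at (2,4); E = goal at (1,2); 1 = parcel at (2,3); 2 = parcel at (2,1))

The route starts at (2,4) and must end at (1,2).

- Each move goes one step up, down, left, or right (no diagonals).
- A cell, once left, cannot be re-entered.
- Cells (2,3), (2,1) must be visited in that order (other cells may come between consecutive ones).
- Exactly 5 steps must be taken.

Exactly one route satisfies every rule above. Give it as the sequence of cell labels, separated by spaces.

The waypoints must appear in the order (2,3), (2,1), with no cell reused.
Route from (2,4): 3× left (reaching (2,1)), up to (1,1), right to (1,2) — 5 moves in all.
Check: order respected (1 at step 1, 2 at step 3); 5 moves as required.

(2,4) (2,3) (2,2) (2,1) (1,1) (1,2)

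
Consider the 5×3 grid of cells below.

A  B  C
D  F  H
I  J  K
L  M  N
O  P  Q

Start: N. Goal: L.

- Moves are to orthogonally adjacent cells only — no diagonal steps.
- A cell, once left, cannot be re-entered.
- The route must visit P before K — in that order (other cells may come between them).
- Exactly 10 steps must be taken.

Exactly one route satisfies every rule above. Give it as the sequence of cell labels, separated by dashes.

N - Q - P - M - J - K - H - F - D - I - L

The waypoints must appear in the order P, K, with no cell reused.
Route from N: down 1 to Q, left 1 to P, up 2 to J, right 1 to K, up 1 to H, left 2 to D, down 2 to L — 10 moves in all.
Check: order respected (P at step 2, K at step 5); 10 moves as required.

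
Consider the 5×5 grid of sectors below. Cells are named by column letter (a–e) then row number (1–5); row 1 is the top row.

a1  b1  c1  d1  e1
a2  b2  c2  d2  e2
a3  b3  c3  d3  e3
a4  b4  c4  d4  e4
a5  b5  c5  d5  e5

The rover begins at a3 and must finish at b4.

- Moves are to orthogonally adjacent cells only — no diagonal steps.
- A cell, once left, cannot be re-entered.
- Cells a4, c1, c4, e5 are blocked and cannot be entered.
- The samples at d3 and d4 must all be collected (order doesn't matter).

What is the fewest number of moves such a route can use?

Any route passes through d3 and d4 in some order between a3 and b4. Summing Manhattan distances along each leg and taking the cheapest ordering (a3 → d3 → d4 → b4) gives a lower bound of 3 + 1 + 2 = 6 moves.
That bound ignores the blocked cells. Measuring each leg by the fewest moves that actually steer around them (a3→d3: 3; d3→d4: 1; d4→b4: 4) raises the lower bound to 8.
A route of 8 moves exists: a3 → b3 → c3 → d3 → d4 → d5 → c5 → b5 → b4.
Since 8 matches that lower bound, it is optimal.

8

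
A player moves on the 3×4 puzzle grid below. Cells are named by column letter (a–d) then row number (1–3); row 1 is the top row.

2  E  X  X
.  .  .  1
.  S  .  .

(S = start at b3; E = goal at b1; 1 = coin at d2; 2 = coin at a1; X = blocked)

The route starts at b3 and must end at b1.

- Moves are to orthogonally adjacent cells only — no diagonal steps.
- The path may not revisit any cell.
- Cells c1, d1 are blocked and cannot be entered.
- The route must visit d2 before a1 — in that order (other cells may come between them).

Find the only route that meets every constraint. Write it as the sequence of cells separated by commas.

b3, c3, d3, d2, c2, b2, a2, a1, b1

The waypoints must appear in the order d2, a1, with no cell reused.
Route from b3: right 2 to d3, up 1 to d2, left 3 to a2, up 1 to a1, right 1 to b1 — 8 moves in all.
Check: order respected (1 at step 3, 2 at step 7).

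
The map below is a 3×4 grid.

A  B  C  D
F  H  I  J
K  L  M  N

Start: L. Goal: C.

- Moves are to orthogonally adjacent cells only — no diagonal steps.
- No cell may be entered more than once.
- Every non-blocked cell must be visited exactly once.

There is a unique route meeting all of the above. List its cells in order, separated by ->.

L -> K -> F -> A -> B -> H -> I -> M -> N -> J -> D -> C

Need to visit all 12 open cells exactly once, starting at L and ending at C.
Route from L: left 1 to K, up 2 to A, right 1 to B, down 1 to H, right 1 to I, down 1 to M, right 1 to N, up 2 to D, left 1 to C — 11 moves in all.
Check: all 12 open cells covered.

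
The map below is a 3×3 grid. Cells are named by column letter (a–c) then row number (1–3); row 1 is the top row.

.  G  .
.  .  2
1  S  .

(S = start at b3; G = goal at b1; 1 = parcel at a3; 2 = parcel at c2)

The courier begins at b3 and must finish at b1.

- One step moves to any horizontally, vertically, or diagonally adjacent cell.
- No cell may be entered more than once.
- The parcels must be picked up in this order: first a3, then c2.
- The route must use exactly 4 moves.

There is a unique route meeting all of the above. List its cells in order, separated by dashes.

b3 - a3 - b2 - c2 - b1

The waypoints must appear in the order a3, c2, with no cell reused.
Route from b3: left to a3, up-right to b2, right to c2, up-left to b1 — 4 moves in all.
Check: order respected (1 at step 1, 2 at step 3); 4 moves as required.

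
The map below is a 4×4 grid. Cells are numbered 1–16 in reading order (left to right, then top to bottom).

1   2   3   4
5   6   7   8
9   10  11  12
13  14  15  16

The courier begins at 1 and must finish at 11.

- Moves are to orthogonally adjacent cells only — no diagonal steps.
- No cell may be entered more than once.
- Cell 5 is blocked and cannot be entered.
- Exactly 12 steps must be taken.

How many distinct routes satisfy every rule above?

10

Need simple routes of exactly 12 moves from 1 to 11 (Manhattan distance 4, so 4 moves are spent on a detour and 4 undoing it).
Branch systematically from the start, pruning whenever the remaining move budget drops below the Manhattan distance to 11 or differs from it in parity. Every completion starts via 2: 10.
That gives 10 routes.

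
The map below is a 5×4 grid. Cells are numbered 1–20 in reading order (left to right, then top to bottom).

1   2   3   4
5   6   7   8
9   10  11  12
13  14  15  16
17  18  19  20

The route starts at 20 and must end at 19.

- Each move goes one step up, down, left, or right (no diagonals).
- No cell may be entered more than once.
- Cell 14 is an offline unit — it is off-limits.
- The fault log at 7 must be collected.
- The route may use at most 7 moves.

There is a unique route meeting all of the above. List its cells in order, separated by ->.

Any route must reach 7 and still end at 19 within 7 moves, so the order of the required stops is forced.
Route from 20: 3× up (reaching 8), left to 7, 3× down (reaching 19) — 7 moves in all.
Check: all required cells visited; 7 ≤ 7 moves.

20 -> 16 -> 12 -> 8 -> 7 -> 11 -> 15 -> 19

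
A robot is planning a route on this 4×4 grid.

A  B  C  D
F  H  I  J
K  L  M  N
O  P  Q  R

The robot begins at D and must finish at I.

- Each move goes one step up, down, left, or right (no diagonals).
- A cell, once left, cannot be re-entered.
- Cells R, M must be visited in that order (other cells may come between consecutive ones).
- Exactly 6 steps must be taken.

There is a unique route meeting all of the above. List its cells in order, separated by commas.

D, J, N, R, Q, M, I

The waypoints must appear in the order R, M, with no cell reused.
Route from D: down 3 to R, left 1 to Q, up 2 to I — 6 moves in all.
Check: order respected (R at step 3, M at step 5); 6 moves as required.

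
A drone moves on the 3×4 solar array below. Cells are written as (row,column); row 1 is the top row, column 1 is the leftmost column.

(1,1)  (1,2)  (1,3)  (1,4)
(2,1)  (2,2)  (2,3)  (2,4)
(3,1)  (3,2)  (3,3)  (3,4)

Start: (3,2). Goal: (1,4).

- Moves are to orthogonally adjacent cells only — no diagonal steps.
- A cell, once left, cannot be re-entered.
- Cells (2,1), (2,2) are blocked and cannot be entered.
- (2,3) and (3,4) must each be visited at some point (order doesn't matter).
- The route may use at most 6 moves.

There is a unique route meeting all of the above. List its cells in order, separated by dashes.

(3,2) - (3,3) - (3,4) - (2,4) - (2,3) - (1,3) - (1,4)

The budget equals the shortest possible length, so every move has to be on a shortest route through the required cells.
Route from (3,2): 2× right (reaching (3,4)), up to (2,4), left to (2,3), up to (1,3), right to (1,4) — 6 moves in all.
Check: all required cells visited; 6 ≤ 6 moves.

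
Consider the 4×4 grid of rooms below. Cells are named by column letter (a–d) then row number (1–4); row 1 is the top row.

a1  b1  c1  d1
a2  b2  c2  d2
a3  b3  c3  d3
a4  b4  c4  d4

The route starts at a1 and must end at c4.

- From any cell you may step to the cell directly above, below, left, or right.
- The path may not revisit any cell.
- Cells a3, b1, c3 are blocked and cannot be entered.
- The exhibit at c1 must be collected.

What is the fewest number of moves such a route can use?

Any route passes through c1 somewhere between a1 and c4. Summing Manhattan distances along the two legs (a1 → c1 → c4) gives a lower bound of 2 + 3 = 5 moves.
That bound ignores the blocked cells. Measuring each leg by the fewest moves that actually steer around them (a1→c1: 4; c1→c4: 5) raises the lower bound to 9.
A route of 9 moves exists: a1 → a2 → b2 → c2 → c1 → d1 → d2 → d3 → d4 → c4.
Since 9 matches that lower bound, it is optimal.

9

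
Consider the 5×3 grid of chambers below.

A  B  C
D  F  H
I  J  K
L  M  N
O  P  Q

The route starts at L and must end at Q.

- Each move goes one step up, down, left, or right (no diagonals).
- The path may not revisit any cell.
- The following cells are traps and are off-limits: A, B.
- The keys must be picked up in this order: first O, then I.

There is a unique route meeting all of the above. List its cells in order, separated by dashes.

L - O - P - M - J - I - D - F - H - K - N - Q

The waypoints must appear in the order O, I, with no cell reused.
Route from L: down to O, right to P, 2× up (reaching J), left to I, up to D, 2× right (reaching H), 3× down (reaching Q) — 11 moves in all.
Check: order respected (O at step 1, I at step 5).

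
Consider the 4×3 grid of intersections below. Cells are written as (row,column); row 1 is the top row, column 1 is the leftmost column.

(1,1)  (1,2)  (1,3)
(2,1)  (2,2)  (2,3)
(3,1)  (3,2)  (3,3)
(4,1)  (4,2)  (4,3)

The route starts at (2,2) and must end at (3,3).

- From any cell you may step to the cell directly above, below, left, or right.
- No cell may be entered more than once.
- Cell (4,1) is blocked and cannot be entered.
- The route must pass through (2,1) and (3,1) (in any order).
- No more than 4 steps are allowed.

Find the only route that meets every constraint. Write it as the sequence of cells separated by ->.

(2,2) -> (2,1) -> (3,1) -> (3,2) -> (3,3)

Any route must reach (2,1) and (3,1) and still end at (3,3) within 4 moves, so the order of the required stops is forced.
Route from (2,2): left 1 to (2,1), down 1 to (3,1), right 2 to (3,3) — 4 moves in all.
Check: all required cells visited; 4 ≤ 4 moves.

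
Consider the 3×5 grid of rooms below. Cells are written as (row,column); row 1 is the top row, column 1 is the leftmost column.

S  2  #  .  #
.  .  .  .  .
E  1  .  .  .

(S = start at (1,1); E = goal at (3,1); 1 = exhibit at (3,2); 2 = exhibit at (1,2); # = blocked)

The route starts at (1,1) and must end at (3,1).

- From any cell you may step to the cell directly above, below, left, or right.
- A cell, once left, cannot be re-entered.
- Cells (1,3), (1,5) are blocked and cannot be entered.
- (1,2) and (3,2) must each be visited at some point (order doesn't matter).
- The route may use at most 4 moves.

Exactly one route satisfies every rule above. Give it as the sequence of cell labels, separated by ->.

The 4-move cap with required stops at (1,2), (3,2) leaves no slack for detours.
Route from (1,1): right 1 to (1,2), down 2 to (3,2), left 1 to (3,1) — 4 moves in all.
Check: all required cells visited; 4 ≤ 4 moves.

(1,1) -> (1,2) -> (2,2) -> (3,2) -> (3,1)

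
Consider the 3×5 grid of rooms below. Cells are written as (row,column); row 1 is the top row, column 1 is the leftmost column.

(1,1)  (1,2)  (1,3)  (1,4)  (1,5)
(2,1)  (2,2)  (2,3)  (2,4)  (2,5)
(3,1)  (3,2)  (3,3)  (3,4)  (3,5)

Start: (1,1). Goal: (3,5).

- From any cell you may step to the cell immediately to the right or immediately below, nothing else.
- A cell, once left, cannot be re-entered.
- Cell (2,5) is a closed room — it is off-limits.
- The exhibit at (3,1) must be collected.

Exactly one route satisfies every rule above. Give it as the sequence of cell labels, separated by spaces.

Moves only go right or down, so the column and row indices never decrease.
Route from (1,1): down 2 to (3,1), right 4 to (3,5) — 6 moves in all.
Check: all required cells visited.

(1,1) (2,1) (3,1) (3,2) (3,3) (3,4) (3,5)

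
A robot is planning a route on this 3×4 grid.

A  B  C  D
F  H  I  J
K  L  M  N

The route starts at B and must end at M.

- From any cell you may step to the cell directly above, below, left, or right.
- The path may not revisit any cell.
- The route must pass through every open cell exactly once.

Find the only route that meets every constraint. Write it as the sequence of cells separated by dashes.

B - A - F - K - L - H - I - C - D - J - N - M

Need to visit all 12 open cells exactly once, starting at B and ending at M.
Cell K has only two open neighbours (F and L), so the path must pass straight through it: one of those is the cell it's entered from and the other is where it exits.
Route from B: left to A, 2× down (reaching K), right to L, up to H, right to I, up to C, right to D, 2× down (reaching N), left to M — 11 moves in all.
Check: all 12 open cells covered.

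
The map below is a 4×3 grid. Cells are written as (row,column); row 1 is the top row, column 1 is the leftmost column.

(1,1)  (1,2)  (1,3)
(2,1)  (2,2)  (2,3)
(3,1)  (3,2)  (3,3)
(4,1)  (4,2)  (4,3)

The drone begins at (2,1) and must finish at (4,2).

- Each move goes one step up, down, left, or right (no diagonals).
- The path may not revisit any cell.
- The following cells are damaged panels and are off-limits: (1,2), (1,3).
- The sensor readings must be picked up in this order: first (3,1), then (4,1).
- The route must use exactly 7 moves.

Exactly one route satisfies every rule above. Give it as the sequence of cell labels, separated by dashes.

The waypoints must appear in the order (3,1), (4,1), with no cell reused.
Route from (2,1): 2× right (reaching (2,3)), down to (3,3), 2× left (reaching (3,1)), down to (4,1), right to (4,2) — 7 moves in all.
Check: order respected ((3,1) at step 5, (4,1) at step 6); 7 moves as required.

(2,1) - (2,2) - (2,3) - (3,3) - (3,2) - (3,1) - (4,1) - (4,2)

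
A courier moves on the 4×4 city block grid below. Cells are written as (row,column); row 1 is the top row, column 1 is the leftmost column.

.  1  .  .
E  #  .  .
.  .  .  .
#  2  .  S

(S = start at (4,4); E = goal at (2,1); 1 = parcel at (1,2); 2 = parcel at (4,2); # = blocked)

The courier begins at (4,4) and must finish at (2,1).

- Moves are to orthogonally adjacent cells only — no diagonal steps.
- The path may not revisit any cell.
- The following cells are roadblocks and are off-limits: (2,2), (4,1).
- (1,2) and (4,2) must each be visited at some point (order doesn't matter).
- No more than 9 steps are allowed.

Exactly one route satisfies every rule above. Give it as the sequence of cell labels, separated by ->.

(4,4) -> (4,3) -> (4,2) -> (3,2) -> (3,3) -> (2,3) -> (1,3) -> (1,2) -> (1,1) -> (2,1)

The 9-move cap with required stops at (1,2), (4,2) leaves no slack for detours.
Route from (4,4): 2× left (reaching (4,2)), up to (3,2), right to (3,3), 2× up (reaching (1,3)), 2× left (reaching (1,1)), down to (2,1) — 9 moves in all.
Check: all required cells visited; 9 ≤ 9 moves.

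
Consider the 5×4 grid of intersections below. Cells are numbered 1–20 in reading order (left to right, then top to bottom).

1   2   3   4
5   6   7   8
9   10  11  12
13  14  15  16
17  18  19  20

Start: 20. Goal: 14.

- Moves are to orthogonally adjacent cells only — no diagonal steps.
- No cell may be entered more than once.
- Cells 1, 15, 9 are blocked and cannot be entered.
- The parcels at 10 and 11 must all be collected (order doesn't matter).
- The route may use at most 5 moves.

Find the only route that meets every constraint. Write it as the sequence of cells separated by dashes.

20 - 16 - 12 - 11 - 10 - 14

Any route must reach 10 and 11 and still end at 14 within 5 moves, so the order of the required stops is forced.
Route from 20: 2× up (reaching 12), 2× left (reaching 10), down to 14 — 5 moves in all.
Check: all required cells visited; 5 ≤ 5 moves.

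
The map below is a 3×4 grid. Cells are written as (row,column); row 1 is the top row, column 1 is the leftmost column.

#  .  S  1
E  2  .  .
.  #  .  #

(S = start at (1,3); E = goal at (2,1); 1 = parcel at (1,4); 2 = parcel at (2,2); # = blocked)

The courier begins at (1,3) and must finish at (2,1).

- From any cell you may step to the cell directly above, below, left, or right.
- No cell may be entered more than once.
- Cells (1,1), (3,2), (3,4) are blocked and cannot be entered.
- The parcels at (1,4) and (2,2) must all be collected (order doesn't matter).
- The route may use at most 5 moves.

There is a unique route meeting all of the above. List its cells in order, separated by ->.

Any route must reach (1,4) and (2,2) and still end at (2,1) within 5 moves, so the order of the required stops is forced.
Route from (1,3): right 1 to (1,4), down 1 to (2,4), left 3 to (2,1) — 5 moves in all.
Check: all required cells visited; 5 ≤ 5 moves.

(1,3) -> (1,4) -> (2,4) -> (2,3) -> (2,2) -> (2,1)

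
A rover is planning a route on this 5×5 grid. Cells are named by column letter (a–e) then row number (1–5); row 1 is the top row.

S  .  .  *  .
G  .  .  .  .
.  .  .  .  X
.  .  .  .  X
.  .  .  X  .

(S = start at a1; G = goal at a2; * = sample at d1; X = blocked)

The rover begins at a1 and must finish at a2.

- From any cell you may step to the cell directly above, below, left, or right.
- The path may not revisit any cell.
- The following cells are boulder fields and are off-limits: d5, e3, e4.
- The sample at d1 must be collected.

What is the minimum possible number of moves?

Any route passes through d1 somewhere between a1 and a2. Summing Manhattan distances along the two legs (a1 → d1 → a2) gives a lower bound of 3 + 4 = 7 moves.
A route of 7 moves achieves this: a1 → b1 → c1 → d1 → d2 → c2 → b2 → a2.
Since 7 matches the lower bound, it is optimal.

7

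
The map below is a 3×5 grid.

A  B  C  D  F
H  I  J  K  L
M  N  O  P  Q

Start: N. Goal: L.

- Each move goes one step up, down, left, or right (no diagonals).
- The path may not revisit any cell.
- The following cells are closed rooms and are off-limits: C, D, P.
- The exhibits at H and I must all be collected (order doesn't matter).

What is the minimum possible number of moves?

Any route passes through H and I in some order between N and L. Summing Manhattan distances along each leg and taking the cheapest ordering (N → H → I → L) gives a lower bound of 2 + 1 + 3 = 6 moves.
A route of 6 moves achieves this: N → M → H → I → J → K → L.
Since 6 matches the lower bound, it is optimal.

6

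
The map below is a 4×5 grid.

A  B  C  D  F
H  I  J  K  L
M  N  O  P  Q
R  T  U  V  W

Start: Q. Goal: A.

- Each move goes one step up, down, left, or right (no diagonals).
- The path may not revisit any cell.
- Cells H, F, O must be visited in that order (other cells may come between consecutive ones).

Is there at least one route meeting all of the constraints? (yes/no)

Ignoring the required order, 187 revisit-free routes from Q to A pass through all of H, F, and O; the waypoint orders that occur are F → O → H (143); O → F → H (26); O → H → F (12); H → O → F (5); F → H → O (1) — never H → F → O.

no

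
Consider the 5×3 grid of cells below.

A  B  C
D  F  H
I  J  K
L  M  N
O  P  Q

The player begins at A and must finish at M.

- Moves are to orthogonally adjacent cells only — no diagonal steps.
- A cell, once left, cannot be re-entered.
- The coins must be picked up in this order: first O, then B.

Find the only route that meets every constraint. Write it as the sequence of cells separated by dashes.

The waypoints must appear in the order O, B, with no cell reused.
Route from A: down 4 to O, right 2 to Q, up 4 to C, left 1 to B, down 3 to M — 14 moves in all.
Check: order respected (O at step 4, B at step 11).

A - D - I - L - O - P - Q - N - K - H - C - B - F - J - M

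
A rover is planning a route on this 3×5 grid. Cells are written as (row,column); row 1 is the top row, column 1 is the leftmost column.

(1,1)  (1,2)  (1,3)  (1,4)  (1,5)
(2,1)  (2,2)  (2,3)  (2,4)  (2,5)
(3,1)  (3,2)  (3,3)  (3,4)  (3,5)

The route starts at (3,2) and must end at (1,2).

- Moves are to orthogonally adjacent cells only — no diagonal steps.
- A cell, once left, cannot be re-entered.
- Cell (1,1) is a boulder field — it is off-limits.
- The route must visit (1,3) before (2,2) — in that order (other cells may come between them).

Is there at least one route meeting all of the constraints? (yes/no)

yes

One route that works: (3,2) → (3,3) → (3,4) → (2,4) → (1,4) → (1,3) → (2,3) → (2,2) → (1,2).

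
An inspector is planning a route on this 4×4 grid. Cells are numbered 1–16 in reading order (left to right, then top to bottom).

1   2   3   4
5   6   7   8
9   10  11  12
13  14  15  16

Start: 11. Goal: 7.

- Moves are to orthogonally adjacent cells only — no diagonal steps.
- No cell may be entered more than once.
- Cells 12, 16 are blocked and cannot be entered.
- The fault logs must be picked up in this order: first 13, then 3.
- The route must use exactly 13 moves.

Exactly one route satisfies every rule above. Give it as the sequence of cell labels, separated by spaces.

The waypoints must appear in the order 13, 3, with no cell reused.
Route from 11: down to 15, 2× left (reaching 13), up to 9, right to 10, up to 6, left to 5, up to 1, 3× right (reaching 4), down to 8, left to 7 — 13 moves in all.
Check: order respected (13 at step 3, 3 at step 10); 13 moves as required.

11 15 14 13 9 10 6 5 1 2 3 4 8 7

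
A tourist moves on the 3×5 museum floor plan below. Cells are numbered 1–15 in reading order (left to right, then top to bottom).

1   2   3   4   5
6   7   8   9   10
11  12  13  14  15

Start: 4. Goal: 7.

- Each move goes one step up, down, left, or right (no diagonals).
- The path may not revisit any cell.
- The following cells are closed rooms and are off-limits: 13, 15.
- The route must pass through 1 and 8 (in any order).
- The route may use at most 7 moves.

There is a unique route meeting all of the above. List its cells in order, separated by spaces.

The budget equals the shortest possible length, so every move has to be on a shortest route through the required cells.
Route from 4: down to 9, left to 8, up to 3, 2× left (reaching 1), down to 6, right to 7 — 7 moves in all.
Check: all required cells visited; 7 ≤ 7 moves.

4 9 8 3 2 1 6 7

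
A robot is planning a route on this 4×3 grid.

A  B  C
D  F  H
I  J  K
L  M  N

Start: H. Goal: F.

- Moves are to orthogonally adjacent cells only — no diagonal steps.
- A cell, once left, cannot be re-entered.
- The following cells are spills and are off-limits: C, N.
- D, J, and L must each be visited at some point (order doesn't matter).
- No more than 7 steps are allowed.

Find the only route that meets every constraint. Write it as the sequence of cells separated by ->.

H -> K -> J -> M -> L -> I -> D -> F

Any route must reach D, J, and L and still end at F within 7 moves, so the order of the required stops is forced.
Route from H: down 1 to K, left 1 to J, down 1 to M, left 1 to L, up 2 to D, right 1 to F — 7 moves in all.
Check: all required cells visited; 7 ≤ 7 moves.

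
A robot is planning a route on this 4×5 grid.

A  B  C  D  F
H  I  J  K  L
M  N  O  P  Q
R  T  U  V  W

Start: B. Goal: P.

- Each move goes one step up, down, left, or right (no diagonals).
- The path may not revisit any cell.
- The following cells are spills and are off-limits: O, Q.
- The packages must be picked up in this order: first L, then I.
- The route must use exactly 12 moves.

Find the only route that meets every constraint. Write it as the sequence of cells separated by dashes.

B - C - D - F - L - K - J - I - N - T - U - V - P

The waypoints must appear in the order L, I, with no cell reused.
Route from B: right 3 to F, down 1 to L, left 3 to I, down 2 to T, right 2 to V, up 1 to P — 12 moves in all.
Check: order respected (L at step 4, I at step 7); 12 moves as required.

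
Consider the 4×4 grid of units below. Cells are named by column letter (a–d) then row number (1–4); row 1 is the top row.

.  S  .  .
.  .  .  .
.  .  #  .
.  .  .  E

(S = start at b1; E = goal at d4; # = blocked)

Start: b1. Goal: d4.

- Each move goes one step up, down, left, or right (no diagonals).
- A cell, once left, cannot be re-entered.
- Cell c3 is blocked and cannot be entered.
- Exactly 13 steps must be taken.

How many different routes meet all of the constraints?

Need simple routes of exactly 13 moves from b1 to d4 (Manhattan distance 5, so 4 moves are spent on a detour and 4 undoing it).
Enumerating: b1 a1 a2 a3 a4 b4 b3 b2 c2 c1 d1 d2 d3 d4.
That gives 1 route.

1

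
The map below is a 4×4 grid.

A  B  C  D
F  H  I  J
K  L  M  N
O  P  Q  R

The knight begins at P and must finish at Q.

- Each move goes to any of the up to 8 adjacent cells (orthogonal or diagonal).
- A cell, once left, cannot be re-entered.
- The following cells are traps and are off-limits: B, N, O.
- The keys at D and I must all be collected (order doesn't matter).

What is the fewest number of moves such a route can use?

Any route passes through D and I in some order between P and Q. Summing Chebyshev distances along each leg and taking the cheapest ordering (P → D → I → Q) gives a lower bound of 3 + 1 + 2 = 6 moves.
A route of 6 moves achieves this: P → L → I → D → J → M → Q.
Since 6 matches the lower bound, it is optimal.

6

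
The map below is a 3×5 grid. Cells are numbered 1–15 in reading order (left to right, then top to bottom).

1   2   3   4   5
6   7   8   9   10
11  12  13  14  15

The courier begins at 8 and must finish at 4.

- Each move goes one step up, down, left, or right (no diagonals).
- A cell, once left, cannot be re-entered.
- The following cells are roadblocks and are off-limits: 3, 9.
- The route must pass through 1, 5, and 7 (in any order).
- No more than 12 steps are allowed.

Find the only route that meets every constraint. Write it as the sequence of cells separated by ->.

The 12-move cap with required stops at 1, 5, 7 leaves no slack for detours.
Route from 8: left 1 to 7, up 1 to 2, left 1 to 1, down 2 to 11, right 4 to 15, up 2 to 5, left 1 to 4 — 12 moves in all.
Check: all required cells visited; 12 ≤ 12 moves.

8 -> 7 -> 2 -> 1 -> 6 -> 11 -> 12 -> 13 -> 14 -> 15 -> 10 -> 5 -> 4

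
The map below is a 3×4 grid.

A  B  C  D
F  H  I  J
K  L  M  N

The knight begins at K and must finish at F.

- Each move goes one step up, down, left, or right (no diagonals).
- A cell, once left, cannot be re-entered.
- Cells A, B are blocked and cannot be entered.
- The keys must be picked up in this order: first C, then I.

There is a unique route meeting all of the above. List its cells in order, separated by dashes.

The waypoints must appear in the order C, I, with no cell reused.
Route from K: right 3 to N, up 2 to D, left 1 to C, down 1 to I, left 2 to F — 9 moves in all.
Check: order respected (C at step 6, I at step 7).

K - L - M - N - J - D - C - I - H - F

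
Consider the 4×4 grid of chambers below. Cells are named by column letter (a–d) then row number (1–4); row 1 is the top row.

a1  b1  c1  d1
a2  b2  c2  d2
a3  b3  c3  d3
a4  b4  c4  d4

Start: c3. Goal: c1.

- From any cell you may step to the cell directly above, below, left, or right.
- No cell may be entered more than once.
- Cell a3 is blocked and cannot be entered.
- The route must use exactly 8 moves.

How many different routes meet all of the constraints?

8

Need simple routes of exactly 8 moves from c3 to c1 (Manhattan distance 2, so 3 moves are spent on a detour and 3 undoing it).
Enumerating: c3 c4 b4 b3 b2 a2 a1 b1 c1 | c3 c4 b4 b3 b2 c2 d2 d1 c1 | c3 c4 d4 d3 d2 c2 b2 b1 c1 | c3 b3 b4 c4 d4 d3 d2 d1 c1 | c3 b3 b4 c4 d4 d3 d2 c2 c1 | c3 d3 d2 c2 b2 a2 a1 b1 c1 | c3 d3 d4 c4 b4 b3 b2 b1 c1 | c3 d3 d4 c4 b4 b3 b2 c2 c1.
That gives 8 routes.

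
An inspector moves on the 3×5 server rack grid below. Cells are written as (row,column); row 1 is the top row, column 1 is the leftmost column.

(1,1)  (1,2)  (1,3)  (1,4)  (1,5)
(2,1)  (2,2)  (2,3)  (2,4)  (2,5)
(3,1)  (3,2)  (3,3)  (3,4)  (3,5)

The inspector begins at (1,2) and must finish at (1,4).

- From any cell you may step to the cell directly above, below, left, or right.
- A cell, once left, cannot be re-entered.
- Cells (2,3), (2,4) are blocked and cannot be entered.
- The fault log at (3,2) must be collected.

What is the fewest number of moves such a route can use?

8

Any route passes through (3,2) somewhere between (1,2) and (1,4). Summing Manhattan distances along the two legs ((1,2) → (3,2) → (1,4)) gives a lower bound of 2 + 4 = 6 moves.
The shortest route satisfying every rule uses 8 moves: (1,2) → (2,2) → (3,2) → (3,3) → (3,4) → (3,5) → (2,5) → (1,5) → (1,4).
The no-revisit rule (legs can't share cells) pushes the minimum above the 6-move bound; an exhaustive check rules out every length from 6 to 7, leaving 8 as the minimum.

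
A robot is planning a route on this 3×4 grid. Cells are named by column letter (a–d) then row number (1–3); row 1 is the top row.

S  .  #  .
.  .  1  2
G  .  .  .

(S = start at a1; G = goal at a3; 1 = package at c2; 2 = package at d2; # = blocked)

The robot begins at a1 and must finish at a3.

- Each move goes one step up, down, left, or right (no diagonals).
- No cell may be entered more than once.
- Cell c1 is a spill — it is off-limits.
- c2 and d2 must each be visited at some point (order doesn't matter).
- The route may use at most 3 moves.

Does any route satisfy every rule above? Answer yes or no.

Even ignoring the no-revisit rule, getting from a1 to a3, taking the cheapest ordering a1 → c2 → d2 → a3 needs at least 3 + 1 + 4 = 8 moves (Manhattan distance per leg), which exceeds the 3-move limit.

no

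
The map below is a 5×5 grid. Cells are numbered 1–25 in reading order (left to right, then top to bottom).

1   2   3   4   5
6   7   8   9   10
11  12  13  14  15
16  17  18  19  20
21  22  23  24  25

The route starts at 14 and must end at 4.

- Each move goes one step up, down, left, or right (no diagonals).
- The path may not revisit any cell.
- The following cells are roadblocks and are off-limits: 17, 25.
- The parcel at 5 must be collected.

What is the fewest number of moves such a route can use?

4

Any route passes through 5 somewhere between 14 and 4. Summing Manhattan distances along the two legs (14 → 5 → 4) gives a lower bound of 3 + 1 = 4 moves.
A route of 4 moves achieves this: 14 → 9 → 10 → 5 → 4.
Since 4 matches the lower bound, it is optimal.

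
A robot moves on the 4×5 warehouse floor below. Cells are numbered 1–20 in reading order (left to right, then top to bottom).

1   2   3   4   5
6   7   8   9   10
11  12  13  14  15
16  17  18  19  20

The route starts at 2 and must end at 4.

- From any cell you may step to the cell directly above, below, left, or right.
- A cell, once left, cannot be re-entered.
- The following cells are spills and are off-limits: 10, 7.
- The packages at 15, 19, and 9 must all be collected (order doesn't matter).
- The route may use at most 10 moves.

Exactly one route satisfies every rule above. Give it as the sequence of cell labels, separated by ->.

The 10-move cap with required stops at 15, 19, 9 leaves no slack for detours.
Route from 2: right 1 to 3, down 3 to 18, right 2 to 20, up 1 to 15, left 1 to 14, up 2 to 4 — 10 moves in all.
Check: all required cells visited; 10 ≤ 10 moves.

2 -> 3 -> 8 -> 13 -> 18 -> 19 -> 20 -> 15 -> 14 -> 9 -> 4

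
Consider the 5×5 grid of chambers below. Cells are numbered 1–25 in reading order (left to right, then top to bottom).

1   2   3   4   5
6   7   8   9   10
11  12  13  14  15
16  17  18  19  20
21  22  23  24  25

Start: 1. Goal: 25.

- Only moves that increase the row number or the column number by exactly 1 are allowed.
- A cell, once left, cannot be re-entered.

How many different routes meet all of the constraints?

A right/down-only route from 1 to 25 makes exactly 4 down-moves and 4 right-moves in some order.
With no other constraints that would be C(8,4) = 70 routes.
That gives 70 routes.

70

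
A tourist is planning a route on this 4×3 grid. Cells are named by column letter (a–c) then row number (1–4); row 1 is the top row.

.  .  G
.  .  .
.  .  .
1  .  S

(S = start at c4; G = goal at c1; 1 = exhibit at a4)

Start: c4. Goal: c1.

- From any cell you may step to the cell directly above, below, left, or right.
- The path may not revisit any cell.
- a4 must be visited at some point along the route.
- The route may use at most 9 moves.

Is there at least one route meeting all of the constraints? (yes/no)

yes

One route that works: c4 → b4 → a4 → a3 → a2 → a1 → b1 → c1.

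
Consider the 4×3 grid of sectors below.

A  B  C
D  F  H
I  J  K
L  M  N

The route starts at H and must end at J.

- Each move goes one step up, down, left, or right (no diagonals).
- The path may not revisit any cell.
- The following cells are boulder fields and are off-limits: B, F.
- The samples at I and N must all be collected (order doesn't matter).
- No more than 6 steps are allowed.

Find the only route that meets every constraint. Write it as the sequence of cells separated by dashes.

The 6-move cap with required stops at I, N leaves no slack for detours.
Route from H: down 2 to N, left 2 to L, up 1 to I, right 1 to J — 6 moves in all.
Check: all required cells visited; 6 ≤ 6 moves.

H - K - N - M - L - I - J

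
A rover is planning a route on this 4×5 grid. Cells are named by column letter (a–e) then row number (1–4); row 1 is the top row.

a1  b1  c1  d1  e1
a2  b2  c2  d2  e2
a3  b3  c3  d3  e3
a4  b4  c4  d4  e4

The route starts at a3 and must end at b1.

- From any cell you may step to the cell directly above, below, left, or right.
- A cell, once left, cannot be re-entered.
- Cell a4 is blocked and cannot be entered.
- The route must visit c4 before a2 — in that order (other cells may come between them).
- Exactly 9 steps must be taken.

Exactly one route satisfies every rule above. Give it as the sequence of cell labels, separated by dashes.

a3 - b3 - b4 - c4 - c3 - c2 - b2 - a2 - a1 - b1

The waypoints must appear in the order c4, a2, with no cell reused.
Route from a3: right to b3, down to b4, right to c4, 2× up (reaching c2), 2× left (reaching a2), up to a1, right to b1 — 9 moves in all.
Check: order respected (c4 at step 3, a2 at step 7); 9 moves as required.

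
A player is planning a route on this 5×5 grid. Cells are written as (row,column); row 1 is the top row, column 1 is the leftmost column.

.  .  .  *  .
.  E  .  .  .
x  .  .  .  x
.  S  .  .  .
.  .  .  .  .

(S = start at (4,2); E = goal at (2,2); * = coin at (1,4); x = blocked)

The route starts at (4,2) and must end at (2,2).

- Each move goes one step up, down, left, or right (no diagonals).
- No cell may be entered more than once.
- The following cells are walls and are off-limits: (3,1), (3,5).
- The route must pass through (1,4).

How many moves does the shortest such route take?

8

Any route passes through (1,4) somewhere between (4,2) and (2,2). Summing Manhattan distances along the two legs ((4,2) → (1,4) → (2,2)) gives a lower bound of 5 + 3 = 8 moves.
A route of 8 moves achieves this: (4,2) → (3,2) → (3,3) → (2,3) → (2,4) → (1,4) → (1,3) → (1,2) → (2,2).
Since 8 matches the lower bound, it is optimal.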